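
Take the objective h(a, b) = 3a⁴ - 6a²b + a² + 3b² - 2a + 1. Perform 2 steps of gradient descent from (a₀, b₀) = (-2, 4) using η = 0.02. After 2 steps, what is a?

-1.97487872

∇h = (12a³ - 12ab + 2a - 2, -6a² + 6b)
Step 1: at (-2, 4), ∇h = (-6, 0) → (-2, 4) − 0.02·(-6, 0) = (-1.88, 4)
Step 2: at (-1.88, 4), ∇h = (4.743936, 2.7936) → (-1.88, 4) − 0.02·(4.743936, 2.7936) = (-1.97487872, 3.944128)
a = -1.97487872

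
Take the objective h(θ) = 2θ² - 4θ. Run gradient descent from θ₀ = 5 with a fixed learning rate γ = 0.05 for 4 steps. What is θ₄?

2.6384

h′(θ) = 4θ - 4
Step 1: h′(5) = 16; θ₁ = 5 − 0.05·16 = 4.2
Step 2: h′(4.2) = 12.8; θ₂ = 4.2 − 0.05·12.8 = 3.56
Step 3: h′(3.56) = 10.24; θ₃ = 3.56 − 0.05·10.24 = 3.048
Step 4: h′(3.048) = 8.192; θ₄ = 3.048 − 0.05·8.192 = 2.6384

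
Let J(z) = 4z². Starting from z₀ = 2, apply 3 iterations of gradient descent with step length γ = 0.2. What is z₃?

J′(z) = 8z
Step 1: J′(2) = 16; z₁ = 2 − 0.2·16 = -1.2
Step 2: J′(-1.2) = -9.6; z₂ = -1.2 − 0.2·(-9.6) = 0.72
Step 3: J′(0.72) = 5.76; z₃ = 0.72 − 0.2·5.76 = -0.432

-0.432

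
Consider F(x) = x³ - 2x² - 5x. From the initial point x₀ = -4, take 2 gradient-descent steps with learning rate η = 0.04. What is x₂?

-12.031552

F′(x) = 3x² - 4x - 5
Step 1: F′(-4) = 59; x₁ = -4 − 0.04·59 = -6.36
Step 2: F′(-6.36) = 141.7888; x₂ = -6.36 − 0.04·141.7888 = -12.031552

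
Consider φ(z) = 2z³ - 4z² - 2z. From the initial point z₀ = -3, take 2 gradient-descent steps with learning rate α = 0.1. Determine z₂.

φ′(z) = 6z² - 8z - 2
Step 1: φ′(-3) = 76; z₁ = -3 − 0.1·76 = -10.6
Step 2: φ′(-10.6) = 756.96; z₂ = -10.6 − 0.1·756.96 = -86.296

-86.296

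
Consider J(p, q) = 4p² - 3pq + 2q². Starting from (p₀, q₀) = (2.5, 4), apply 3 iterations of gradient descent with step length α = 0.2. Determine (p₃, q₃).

∇J = (8p - 3q, -3p + 4q)
Step 1: at (2.5, 4), ∇J = (8, 8.5) → (2.5, 4) − 0.2·(8, 8.5) = (0.9, 2.3)
Step 2: at (0.9, 2.3), ∇J = (0.3, 6.5) → (0.9, 2.3) − 0.2·(0.3, 6.5) = (0.84, 1)
Step 3: at (0.84, 1), ∇J = (3.72, 1.48) → (0.84, 1) − 0.2·(3.72, 1.48) = (0.096, 0.704)

(0.096, 0.704)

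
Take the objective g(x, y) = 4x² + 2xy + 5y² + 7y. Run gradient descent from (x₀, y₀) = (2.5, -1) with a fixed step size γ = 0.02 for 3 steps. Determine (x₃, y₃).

(1.587232, -1.059648)

∇g = (8x + 2y, 2x + 10y + 7)
(x₁, y₁) = (2.5, -1) − 0.02·(18, 2) = (2.14, -1.04)
(x₂, y₂) = (2.14, -1.04) − 0.02·(15.04, 0.88) = (1.8392, -1.0576)
(x₃, y₃) = (1.8392, -1.0576) − 0.02·(12.5984, 0.1024) = (1.587232, -1.059648)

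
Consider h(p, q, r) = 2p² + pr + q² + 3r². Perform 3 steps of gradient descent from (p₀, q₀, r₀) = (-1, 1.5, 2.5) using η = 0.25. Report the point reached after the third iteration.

(-0.1640625, 0.1875, -0.390625)

∇h = (4p + r, 2q, p + 6r)
Step 1: at (-1, 1.5, 2.5), ∇h = (-1.5, 3, 14) → (-1, 1.5, 2.5) − 0.25·(-1.5, 3, 14) = (-0.625, 0.75, -1)
Step 2: at (-0.625, 0.75, -1), ∇h = (-3.5, 1.5, -6.625) → (-0.625, 0.75, -1) − 0.25·(-3.5, 1.5, -6.625) = (0.25, 0.375, 0.65625)
Step 3: at (0.25, 0.375, 0.65625), ∇h = (1.65625, 0.75, 4.1875) → (0.25, 0.375, 0.65625) − 0.25·(1.65625, 0.75, 4.1875) = (-0.1640625, 0.1875, -0.390625)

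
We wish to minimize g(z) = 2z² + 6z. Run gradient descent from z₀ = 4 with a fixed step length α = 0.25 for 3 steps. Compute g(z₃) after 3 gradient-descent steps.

g′(z) = 4z + 6
z₁ = 4 − 0.25·22 = -1.5
z₂ = -1.5 − 0.25·0 = -1.5
z₃ = -1.5 − 0.25·0 = -1.5
g(-1.5) = -4.5

-4.5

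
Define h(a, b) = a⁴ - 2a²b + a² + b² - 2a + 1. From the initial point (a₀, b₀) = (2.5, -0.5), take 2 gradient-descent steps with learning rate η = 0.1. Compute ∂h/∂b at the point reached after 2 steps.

-2127.833882805

∇h = (4a³ - 4ab + 2a - 2, -2a² + 2b)
Step 1: at (2.5, -0.5), ∇h = (70.5, -13.5) → (2.5, -0.5) − 0.1·(70.5, -13.5) = (-4.55, 0.85)
Step 2: at (-4.55, 0.85), ∇h = (-372.4155, -39.705) → (-4.55, 0.85) − 0.1·(-372.4155, -39.705) = (32.69155, 4.8205)
∂h/∂b at (32.69155, 4.8205) = -2127.833882805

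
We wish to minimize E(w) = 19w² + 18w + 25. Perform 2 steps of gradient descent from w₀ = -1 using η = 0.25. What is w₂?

E′(w) = 38w + 18
Step 1: E′(-1) = -20; w₁ = -1 − 0.25·(-20) = 4
Step 2: E′(4) = 170; w₂ = 4 − 0.25·170 = -38.5

-38.5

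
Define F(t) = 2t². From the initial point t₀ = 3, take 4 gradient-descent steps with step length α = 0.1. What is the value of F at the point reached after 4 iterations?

F′(t) = 4t
Step 1: F′(3) = 12; t₁ = 3 − 0.1·12 = 1.8
Step 2: F′(1.8) = 7.2; t₂ = 1.8 − 0.1·7.2 = 1.08
Step 3: F′(1.08) = 4.32; t₃ = 1.08 − 0.1·4.32 = 0.648
Step 4: F′(0.648) = 2.592; t₄ = 0.648 − 0.1·2.592 = 0.3888
F(0.3888) = 0.30233088

0.30233088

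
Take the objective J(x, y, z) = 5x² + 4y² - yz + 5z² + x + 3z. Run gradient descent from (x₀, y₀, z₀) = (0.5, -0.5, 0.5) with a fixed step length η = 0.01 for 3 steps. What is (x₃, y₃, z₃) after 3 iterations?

(0.3374, -0.3779045, 0.2709105)

∇J = (10x + 1, 8y - z, -y + 10z + 3)
Step 1: at (0.5, -0.5, 0.5), ∇J = (6, -4.5, 8.5) → (0.5, -0.5, 0.5) − 0.01·(6, -4.5, 8.5) = (0.44, -0.455, 0.415)
Step 2: at (0.44, -0.455, 0.415), ∇J = (5.4, -4.055, 7.605) → (0.44, -0.455, 0.415) − 0.01·(5.4, -4.055, 7.605) = (0.386, -0.41445, 0.33895)
Step 3: at (0.386, -0.41445, 0.33895), ∇J = (4.86, -3.65455, 6.80395) → (0.386, -0.41445, 0.33895) − 0.01·(4.86, -3.65455, 6.80395) = (0.3374, -0.3779045, 0.2709105)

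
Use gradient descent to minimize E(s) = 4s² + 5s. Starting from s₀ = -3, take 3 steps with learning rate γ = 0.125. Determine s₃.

E′(s) = 8s + 5
Step 1: E′(-3) = -19; s₁ = -3 − 0.125·(-19) = -0.625
Step 2: E′(-0.625) = 0; s₂ = -0.625 − 0.125·0 = -0.625
Step 3: E′(-0.625) = 0; s₃ = -0.625 − 0.125·0 = -0.625

-0.625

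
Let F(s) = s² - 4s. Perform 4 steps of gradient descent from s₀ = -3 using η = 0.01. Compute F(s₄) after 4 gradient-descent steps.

F′(s) = 2s - 4
s₁ = -3 − 0.01·(-10) = -2.9
s₂ = -2.9 − 0.01·(-9.8) = -2.802
s₃ = -2.802 − 0.01·(-9.604) = -2.70596
s₄ = -2.70596 − 0.01·(-9.41192) = -2.6118408
F(-2.6118408) = 17.26907556454464

17.26907556454464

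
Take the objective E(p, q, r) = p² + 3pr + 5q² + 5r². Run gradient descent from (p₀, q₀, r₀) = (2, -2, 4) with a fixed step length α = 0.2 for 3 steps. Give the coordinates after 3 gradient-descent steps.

(-2.112, 2, -7.36)

∇E = (2p + 3r, 10q, 3p + 10r)
(p₁, q₁, r₁) = (2, -2, 4) − 0.2·(16, -20, 46) = (-1.2, 2, -5.2)
(p₂, q₂, r₂) = (-1.2, 2, -5.2) − 0.2·(-18, 20, -55.6) = (2.4, -2, 5.92)
(p₃, q₃, r₃) = (2.4, -2, 5.92) − 0.2·(22.56, -20, 66.4) = (-2.112, 2, -7.36)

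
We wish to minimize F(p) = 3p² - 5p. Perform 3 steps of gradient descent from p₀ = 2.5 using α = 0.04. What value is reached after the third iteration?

F′(p) = 6p - 5
Step 1: F′(2.5) = 10; p₁ = 2.5 − 0.04·10 = 2.1
Step 2: F′(2.1) = 7.6; p₂ = 2.1 − 0.04·7.6 = 1.796
Step 3: F′(1.796) = 5.776; p₃ = 1.796 − 0.04·5.776 = 1.56496

1.56496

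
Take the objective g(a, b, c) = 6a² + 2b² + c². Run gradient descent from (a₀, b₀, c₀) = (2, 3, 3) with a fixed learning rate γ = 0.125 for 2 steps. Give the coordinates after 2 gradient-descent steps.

(0.5, 0.75, 1.6875)

∇g = (12a, 4b, 2c)
Step 1: at (2, 3, 3), ∇g = (24, 12, 6) → (2, 3, 3) − 0.125·(24, 12, 6) = (-1, 1.5, 2.25)
Step 2: at (-1, 1.5, 2.25), ∇g = (-12, 6, 4.5) → (-1, 1.5, 2.25) − 0.125·(-12, 6, 4.5) = (0.5, 0.75, 1.6875)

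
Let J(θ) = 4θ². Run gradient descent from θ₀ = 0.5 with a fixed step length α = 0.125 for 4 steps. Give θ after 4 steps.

0

J′(θ) = 8θ
Step 1: J′(0.5) = 4; θ₁ = 0.5 − 0.125·4 = 0
Step 2: J′(0) = 0; θ₂ = 0 − 0.125·0 = 0
Step 3: J′(0) = 0; θ₃ = 0 − 0.125·0 = 0
Step 4: J′(0) = 0; θ₄ = 0 − 0.125·0 = 0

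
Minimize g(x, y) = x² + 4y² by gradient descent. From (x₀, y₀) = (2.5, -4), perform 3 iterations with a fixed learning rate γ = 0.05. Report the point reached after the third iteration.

(1.8225, -0.864)

∇g = (2x, 8y)
(x₁, y₁) = (2.5, -4) − 0.05·(5, -32) = (2.25, -2.4)
(x₂, y₂) = (2.25, -2.4) − 0.05·(4.5, -19.2) = (2.025, -1.44)
(x₃, y₃) = (2.025, -1.44) − 0.05·(4.05, -11.52) = (1.8225, -0.864)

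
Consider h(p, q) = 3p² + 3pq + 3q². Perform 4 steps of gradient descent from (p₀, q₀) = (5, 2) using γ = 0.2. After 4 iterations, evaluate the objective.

∇h = (6p + 3q, 3p + 6q)
Step 1: at (5, 2), ∇h = (36, 27) → (5, 2) − 0.2·(36, 27) = (-2.2, -3.4)
Step 2: at (-2.2, -3.4), ∇h = (-23.4, -27) → (-2.2, -3.4) − 0.2·(-23.4, -27) = (2.48, 2)
Step 3: at (2.48, 2), ∇h = (20.88, 19.44) → (2.48, 2) − 0.2·(20.88, 19.44) = (-1.696, -1.888)
Step 4: at (-1.696, -1.888), ∇h = (-15.84, -16.416) → (-1.696, -1.888) − 0.2·(-15.84, -16.416) = (1.472, 1.3952)
h(1.472, 1.3952) = 18.50130432

18.50130432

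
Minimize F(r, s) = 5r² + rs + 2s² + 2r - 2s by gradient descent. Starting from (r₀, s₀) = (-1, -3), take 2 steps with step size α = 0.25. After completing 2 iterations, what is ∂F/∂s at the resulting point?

-5.0625

∇F = (10r + s + 2, r + 4s - 2)
Step 1: at (-1, -3), ∇F = (-11, -15) → (-1, -3) − 0.25·(-11, -15) = (1.75, 0.75)
Step 2: at (1.75, 0.75), ∇F = (20.25, 2.75) → (1.75, 0.75) − 0.25·(20.25, 2.75) = (-3.3125, 0.0625)
∂F/∂s at (-3.3125, 0.0625) = -5.0625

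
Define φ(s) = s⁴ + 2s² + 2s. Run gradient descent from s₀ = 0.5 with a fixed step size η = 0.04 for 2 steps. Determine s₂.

0.18355712

φ′(s) = 4s³ + 4s + 2
Step 1: φ′(0.5) = 4.5; s₁ = 0.5 − 0.04·4.5 = 0.32
Step 2: φ′(0.32) = 3.411072; s₂ = 0.32 − 0.04·3.411072 = 0.18355712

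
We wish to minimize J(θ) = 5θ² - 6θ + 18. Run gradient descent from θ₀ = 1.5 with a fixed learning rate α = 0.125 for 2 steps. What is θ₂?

0.65625

J′(θ) = 10θ - 6
Step 1: J′(1.5) = 9; θ₁ = 1.5 − 0.125·9 = 0.375
Step 2: J′(0.375) = -2.25; θ₂ = 0.375 − 0.125·(-2.25) = 0.65625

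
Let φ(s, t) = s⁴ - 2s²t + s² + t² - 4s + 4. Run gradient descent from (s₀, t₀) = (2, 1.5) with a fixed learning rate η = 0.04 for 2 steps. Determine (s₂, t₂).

∇φ = (4s³ - 4st + 2s - 4, -2s² + 2t)
(s₁, t₁) = (2, 1.5) − 0.04·(20, -5) = (1.2, 1.7)
(s₂, t₂) = (1.2, 1.7) − 0.04·(-2.848, 0.52) = (1.31392, 1.6792)

(1.31392, 1.6792)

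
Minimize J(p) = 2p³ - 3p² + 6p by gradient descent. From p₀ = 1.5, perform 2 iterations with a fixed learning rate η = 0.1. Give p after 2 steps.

J′(p) = 6p² - 6p + 6
p₁ = 1.5 − 0.1·10.5 = 0.45
p₂ = 0.45 − 0.1·4.515 = -0.0015

-0.0015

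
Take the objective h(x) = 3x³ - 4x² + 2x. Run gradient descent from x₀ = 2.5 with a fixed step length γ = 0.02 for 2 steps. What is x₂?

1.4307595

h′(x) = 9x² - 8x + 2
Step 1: h′(2.5) = 38.25; x₁ = 2.5 − 0.02·38.25 = 1.735
Step 2: h′(1.735) = 15.212025; x₂ = 1.735 − 0.02·15.212025 = 1.4307595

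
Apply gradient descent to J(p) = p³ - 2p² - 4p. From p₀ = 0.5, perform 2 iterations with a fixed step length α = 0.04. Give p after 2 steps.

0.923108

J′(p) = 3p² - 4p - 4
p₁ = 0.5 − 0.04·(-5.25) = 0.71
p₂ = 0.71 − 0.04·(-5.3277) = 0.923108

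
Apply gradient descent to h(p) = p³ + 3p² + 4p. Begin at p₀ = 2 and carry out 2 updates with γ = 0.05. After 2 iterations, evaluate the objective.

0.751242296

h′(p) = 3p² + 6p + 4
p₁ = 2 − 0.05·28 = 0.6
p₂ = 0.6 − 0.05·8.68 = 0.166
h(0.166) = 0.751242296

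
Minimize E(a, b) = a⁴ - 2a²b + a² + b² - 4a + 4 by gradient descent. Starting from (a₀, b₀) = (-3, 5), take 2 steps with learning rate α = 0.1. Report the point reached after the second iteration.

(0.3552, 6.208)

∇E = (4a³ - 4ab + 2a - 4, -2a² + 2b)
(a₁, b₁) = (-3, 5) − 0.1·(-58, -8) = (2.8, 5.8)
(a₂, b₂) = (2.8, 5.8) − 0.1·(24.448, -4.08) = (0.3552, 6.208)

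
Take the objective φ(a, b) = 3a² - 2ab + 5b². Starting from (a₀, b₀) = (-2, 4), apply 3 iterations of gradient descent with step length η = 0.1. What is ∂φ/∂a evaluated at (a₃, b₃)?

∇φ = (6a - 2b, -2a + 10b)
(a₁, b₁) = (-2, 4) − 0.1·(-20, 44) = (0, -0.4)
(a₂, b₂) = (0, -0.4) − 0.1·(0.8, -4) = (-0.08, 0)
(a₃, b₃) = (-0.08, 0) − 0.1·(-0.48, 0.16) = (-0.032, -0.016)
∂φ/∂a at (-0.032, -0.016) = -0.16

-0.16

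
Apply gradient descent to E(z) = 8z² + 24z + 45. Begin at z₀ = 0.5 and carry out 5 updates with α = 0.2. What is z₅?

-104.57264

E′(z) = 16z + 24
Step 1: E′(0.5) = 32; z₁ = 0.5 − 0.2·32 = -5.9
Step 2: E′(-5.9) = -70.4; z₂ = -5.9 − 0.2·(-70.4) = 8.18
Step 3: E′(8.18) = 154.88; z₃ = 8.18 − 0.2·154.88 = -22.796
Step 4: E′(-22.796) = -340.736; z₄ = -22.796 − 0.2·(-340.736) = 45.3512
Step 5: E′(45.3512) = 749.6192; z₅ = 45.3512 − 0.2·749.6192 = -104.57264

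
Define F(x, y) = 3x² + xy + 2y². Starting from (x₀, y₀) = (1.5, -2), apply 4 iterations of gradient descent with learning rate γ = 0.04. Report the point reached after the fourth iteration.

(0.67401216, -1.13195008)

∇F = (6x + y, x + 4y)
Step 1: at (1.5, -2), ∇F = (7, -6.5) → (1.5, -2) − 0.04·(7, -6.5) = (1.22, -1.74)
Step 2: at (1.22, -1.74), ∇F = (5.58, -5.74) → (1.22, -1.74) − 0.04·(5.58, -5.74) = (0.9968, -1.5104)
Step 3: at (0.9968, -1.5104), ∇F = (4.4704, -5.0448) → (0.9968, -1.5104) − 0.04·(4.4704, -5.0448) = (0.817984, -1.308608)
Step 4: at (0.817984, -1.308608), ∇F = (3.599296, -4.416448) → (0.817984, -1.308608) − 0.04·(3.599296, -4.416448) = (0.67401216, -1.13195008)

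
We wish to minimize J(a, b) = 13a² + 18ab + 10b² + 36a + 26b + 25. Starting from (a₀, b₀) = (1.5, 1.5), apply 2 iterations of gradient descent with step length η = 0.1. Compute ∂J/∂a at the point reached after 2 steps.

980.04

∇J = (26a + 18b + 36, 18a + 20b + 26)
Step 1: at (1.5, 1.5), ∇J = (102, 83) → (1.5, 1.5) − 0.1·(102, 83) = (-8.7, -6.8)
Step 2: at (-8.7, -6.8), ∇J = (-312.6, -266.6) → (-8.7, -6.8) − 0.1·(-312.6, -266.6) = (22.56, 19.86)
∂J/∂a at (22.56, 19.86) = 980.04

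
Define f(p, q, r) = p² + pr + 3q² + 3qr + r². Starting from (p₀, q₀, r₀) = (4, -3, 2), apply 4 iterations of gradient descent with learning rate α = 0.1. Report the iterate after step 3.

(1.56, -1.116, 1.722)

∇f = (2p + r, 6q + 3r, p + 3q + 2r)
(p₁, q₁, r₁) = (4, -3, 2) − 0.1·(10, -12, -1) = (3, -1.8, 2.1)
(p₂, q₂, r₂) = (3, -1.8, 2.1) − 0.1·(8.1, -4.5, 1.8) = (2.19, -1.35, 1.92)
(p₃, q₃, r₃) = (2.19, -1.35, 1.92) − 0.1·(6.3, -2.34, 1.98) = (1.56, -1.116, 1.722)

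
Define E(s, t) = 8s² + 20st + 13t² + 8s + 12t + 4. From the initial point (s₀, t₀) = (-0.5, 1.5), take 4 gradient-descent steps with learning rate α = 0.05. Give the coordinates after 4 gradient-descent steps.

∇E = (16s + 20t + 8, 20s + 26t + 12)
(s₁, t₁) = (-0.5, 1.5) − 0.05·(30, 41) = (-2, -0.55)
(s₂, t₂) = (-2, -0.55) − 0.05·(-35, -42.3) = (-0.25, 1.565)
(s₃, t₃) = (-0.25, 1.565) − 0.05·(35.3, 47.69) = (-2.015, -0.8195)
(s₄, t₄) = (-2.015, -0.8195) − 0.05·(-40.63, -49.607) = (0.0165, 1.66085)

(0.0165, 1.66085)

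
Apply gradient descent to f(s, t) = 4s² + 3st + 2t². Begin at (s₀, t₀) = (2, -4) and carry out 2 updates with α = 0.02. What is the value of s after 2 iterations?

1.8408

∇f = (8s + 3t, 3s + 4t)
(s₁, t₁) = (2, -4) − 0.02·(4, -10) = (1.92, -3.8)
(s₂, t₂) = (1.92, -3.8) − 0.02·(3.96, -9.44) = (1.8408, -3.6112)
s = 1.8408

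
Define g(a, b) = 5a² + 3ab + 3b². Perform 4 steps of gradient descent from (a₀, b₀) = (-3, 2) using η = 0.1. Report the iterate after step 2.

(-0.51, 0.86)

∇g = (10a + 3b, 3a + 6b)
(a₁, b₁) = (-3, 2) − 0.1·(-24, 3) = (-0.6, 1.7)
(a₂, b₂) = (-0.6, 1.7) − 0.1·(-0.9, 8.4) = (-0.51, 0.86)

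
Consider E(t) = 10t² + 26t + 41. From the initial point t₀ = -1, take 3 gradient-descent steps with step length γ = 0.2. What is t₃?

E′(t) = 20t + 26
t₁ = -1 − 0.2·6 = -2.2
t₂ = -2.2 − 0.2·(-18) = 1.4
t₃ = 1.4 − 0.2·54 = -9.4

-9.4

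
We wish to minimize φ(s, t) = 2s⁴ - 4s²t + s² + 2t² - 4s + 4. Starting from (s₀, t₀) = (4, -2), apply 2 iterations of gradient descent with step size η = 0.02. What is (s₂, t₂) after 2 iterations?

(63.70112, 4.1056)

∇φ = (8s³ - 8st + 2s - 4, -4s² + 4t)
Step 1: at (4, -2), ∇φ = (580, -72) → (4, -2) − 0.02·(580, -72) = (-7.6, -0.56)
Step 2: at (-7.6, -0.56), ∇φ = (-3565.056, -233.28) → (-7.6, -0.56) − 0.02·(-3565.056, -233.28) = (63.70112, 4.1056)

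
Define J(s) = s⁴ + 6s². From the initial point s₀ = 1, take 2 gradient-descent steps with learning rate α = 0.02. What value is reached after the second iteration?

J′(s) = 4s³ + 12s
s₁ = 1 − 0.02·16 = 0.68
s₂ = 0.68 − 0.02·9.417728 = 0.49164544

0.49164544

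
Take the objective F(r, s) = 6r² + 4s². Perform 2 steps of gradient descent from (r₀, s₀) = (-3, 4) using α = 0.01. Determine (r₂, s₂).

(-2.3232, 3.3856)

∇F = (12r, 8s)
Step 1: at (-3, 4), ∇F = (-36, 32) → (-3, 4) − 0.01·(-36, 32) = (-2.64, 3.68)
Step 2: at (-2.64, 3.68), ∇F = (-31.68, 29.44) → (-2.64, 3.68) − 0.01·(-31.68, 29.44) = (-2.3232, 3.3856)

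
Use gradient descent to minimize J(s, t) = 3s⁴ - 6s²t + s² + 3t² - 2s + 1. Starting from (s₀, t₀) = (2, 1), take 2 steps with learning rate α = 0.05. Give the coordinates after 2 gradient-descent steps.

∇J = (12s³ - 12st + 2s - 2, -6s² + 6t)
Step 1: at (2, 1), ∇J = (74, -18) → (2, 1) − 0.05·(74, -18) = (-1.7, 1.9)
Step 2: at (-1.7, 1.9), ∇J = (-25.596, -5.94) → (-1.7, 1.9) − 0.05·(-25.596, -5.94) = (-0.4202, 2.197)

(-0.4202, 2.197)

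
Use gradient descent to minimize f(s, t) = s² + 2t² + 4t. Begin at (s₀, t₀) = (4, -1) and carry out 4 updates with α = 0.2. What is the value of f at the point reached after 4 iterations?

-1.73126144

∇f = (2s, 4t + 4)
(s₁, t₁) = (4, -1) − 0.2·(8, 0) = (2.4, -1)
(s₂, t₂) = (2.4, -1) − 0.2·(4.8, 0) = (1.44, -1)
(s₃, t₃) = (1.44, -1) − 0.2·(2.88, 0) = (0.864, -1)
(s₄, t₄) = (0.864, -1) − 0.2·(1.728, 0) = (0.5184, -1)
f(0.5184, -1) = -1.73126144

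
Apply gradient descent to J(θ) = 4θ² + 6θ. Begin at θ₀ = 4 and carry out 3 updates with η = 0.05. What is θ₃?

0.276

J′(θ) = 8θ + 6
θ₁ = 4 − 0.05·38 = 2.1
θ₂ = 2.1 − 0.05·22.8 = 0.96
θ₃ = 0.96 − 0.05·13.68 = 0.276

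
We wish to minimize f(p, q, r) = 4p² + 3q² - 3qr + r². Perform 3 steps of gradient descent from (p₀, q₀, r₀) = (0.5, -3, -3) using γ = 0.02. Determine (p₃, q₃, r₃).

(0.296352, -2.531784, -3.14244)

∇f = (8p, 6q - 3r, -3q + 2r)
Step 1: at (0.5, -3, -3), ∇f = (4, -9, 3) → (0.5, -3, -3) − 0.02·(4, -9, 3) = (0.42, -2.82, -3.06)
Step 2: at (0.42, -2.82, -3.06), ∇f = (3.36, -7.74, 2.34) → (0.42, -2.82, -3.06) − 0.02·(3.36, -7.74, 2.34) = (0.3528, -2.6652, -3.1068)
Step 3: at (0.3528, -2.6652, -3.1068), ∇f = (2.8224, -6.6708, 1.782) → (0.3528, -2.6652, -3.1068) − 0.02·(2.8224, -6.6708, 1.782) = (0.296352, -2.531784, -3.14244)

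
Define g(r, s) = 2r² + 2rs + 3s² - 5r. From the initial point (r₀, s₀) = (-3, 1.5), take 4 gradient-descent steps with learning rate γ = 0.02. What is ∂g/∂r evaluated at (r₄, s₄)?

-10.490816

∇g = (4r + 2s - 5, 2r + 6s)
(r₁, s₁) = (-3, 1.5) − 0.02·(-14, 3) = (-2.72, 1.44)
(r₂, s₂) = (-2.72, 1.44) − 0.02·(-13, 3.2) = (-2.46, 1.376)
(r₃, s₃) = (-2.46, 1.376) − 0.02·(-12.088, 3.336) = (-2.21824, 1.30928)
(r₄, s₄) = (-2.21824, 1.30928) − 0.02·(-11.2544, 3.4192) = (-1.993152, 1.240896)
∂g/∂r at (-1.993152, 1.240896) = -10.490816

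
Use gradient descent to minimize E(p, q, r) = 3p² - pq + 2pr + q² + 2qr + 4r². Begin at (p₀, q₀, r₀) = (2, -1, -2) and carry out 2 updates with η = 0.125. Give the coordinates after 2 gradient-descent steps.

(0.28125, 0.171875, -0.21875)

∇E = (6p - q + 2r, -p + 2q + 2r, 2p + 2q + 8r)
Step 1: at (2, -1, -2), ∇E = (9, -8, -14) → (2, -1, -2) − 0.125·(9, -8, -14) = (0.875, 0, -0.25)
Step 2: at (0.875, 0, -0.25), ∇E = (4.75, -1.375, -0.25) → (0.875, 0, -0.25) − 0.125·(4.75, -1.375, -0.25) = (0.28125, 0.171875, -0.21875)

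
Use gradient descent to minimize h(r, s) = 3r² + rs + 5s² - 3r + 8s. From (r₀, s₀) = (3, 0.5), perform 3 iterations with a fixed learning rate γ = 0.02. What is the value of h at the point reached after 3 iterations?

∇h = (6r + s - 3, r + 10s + 8)
Step 1: at (3, 0.5), ∇h = (15.5, 16) → (3, 0.5) − 0.02·(15.5, 16) = (2.69, 0.18)
Step 2: at (2.69, 0.18), ∇h = (13.32, 12.49) → (2.69, 0.18) − 0.02·(13.32, 12.49) = (2.4236, -0.0698)
Step 3: at (2.4236, -0.0698), ∇h = (11.4718, 9.7256) → (2.4236, -0.0698) − 0.02·(11.4718, 9.7256) = (2.194164, -0.264312)
h(2.194164, -0.264312) = 5.51543926824

5.51543926824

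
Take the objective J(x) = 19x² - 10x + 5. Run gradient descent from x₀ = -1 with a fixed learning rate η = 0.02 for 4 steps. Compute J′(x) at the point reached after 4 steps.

-0.15925248

J′(x) = 38x - 10
x₁ = -1 − 0.02·(-48) = -0.04
x₂ = -0.04 − 0.02·(-11.52) = 0.1904
x₃ = 0.1904 − 0.02·(-2.7648) = 0.245696
x₄ = 0.245696 − 0.02·(-0.663552) = 0.25896704
J′(x) at (0.25896704) = -0.15925248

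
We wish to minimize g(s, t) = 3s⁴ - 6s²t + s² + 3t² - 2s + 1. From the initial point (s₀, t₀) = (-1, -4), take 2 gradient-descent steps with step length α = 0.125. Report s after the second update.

-511.625

∇g = (12s³ - 12st + 2s - 2, -6s² + 6t)
Step 1: at (-1, -4), ∇g = (-64, -30) → (-1, -4) − 0.125·(-64, -30) = (7, -0.25)
Step 2: at (7, -0.25), ∇g = (4149, -295.5) → (7, -0.25) − 0.125·(4149, -295.5) = (-511.625, 36.6875)
s = -511.625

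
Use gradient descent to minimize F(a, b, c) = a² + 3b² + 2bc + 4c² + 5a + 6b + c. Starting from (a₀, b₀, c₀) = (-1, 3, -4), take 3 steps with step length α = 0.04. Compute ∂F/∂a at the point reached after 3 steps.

2.336064

∇F = (2a + 5, 6b + 2c + 6, 2b + 8c + 1)
(a₁, b₁, c₁) = (-1, 3, -4) − 0.04·(3, 16, -25) = (-1.12, 2.36, -3)
(a₂, b₂, c₂) = (-1.12, 2.36, -3) − 0.04·(2.76, 14.16, -18.28) = (-1.2304, 1.7936, -2.2688)
(a₃, b₃, c₃) = (-1.2304, 1.7936, -2.2688) − 0.04·(2.5392, 12.224, -13.5632) = (-1.331968, 1.30464, -1.726272)
∂F/∂a at (-1.331968, 1.30464, -1.726272) = 2.336064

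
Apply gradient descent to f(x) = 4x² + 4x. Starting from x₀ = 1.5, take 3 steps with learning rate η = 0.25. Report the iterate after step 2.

f′(x) = 8x + 4
Step 1: f′(1.5) = 16; x₁ = 1.5 − 0.25·16 = -2.5
Step 2: f′(-2.5) = -16; x₂ = -2.5 − 0.25·(-16) = 1.5

1.5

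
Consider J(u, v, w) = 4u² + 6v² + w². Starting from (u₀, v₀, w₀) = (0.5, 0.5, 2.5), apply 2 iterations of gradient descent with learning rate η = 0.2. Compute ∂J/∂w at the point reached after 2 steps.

∇J = (8u, 12v, 2w)
Step 1: at (0.5, 0.5, 2.5), ∇J = (4, 6, 5) → (0.5, 0.5, 2.5) − 0.2·(4, 6, 5) = (-0.3, -0.7, 1.5)
Step 2: at (-0.3, -0.7, 1.5), ∇J = (-2.4, -8.4, 3) → (-0.3, -0.7, 1.5) − 0.2·(-2.4, -8.4, 3) = (0.18, 0.98, 0.9)
∂J/∂w at (0.18, 0.98, 0.9) = 1.8

1.8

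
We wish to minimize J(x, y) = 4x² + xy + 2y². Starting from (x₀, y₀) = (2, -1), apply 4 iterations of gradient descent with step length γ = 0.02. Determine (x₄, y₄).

∇J = (8x + y, x + 4y)
(x₁, y₁) = (2, -1) − 0.02·(15, -2) = (1.7, -0.96)
(x₂, y₂) = (1.7, -0.96) − 0.02·(12.64, -2.14) = (1.4472, -0.9172)
(x₃, y₃) = (1.4472, -0.9172) − 0.02·(10.6604, -2.2216) = (1.233992, -0.872768)
(x₄, y₄) = (1.233992, -0.872768) − 0.02·(8.999168, -2.25708) = (1.05400864, -0.8276264)

(1.05400864, -0.8276264)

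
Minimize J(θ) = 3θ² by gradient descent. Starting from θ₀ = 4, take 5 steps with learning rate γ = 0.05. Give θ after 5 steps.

J′(θ) = 6θ
θ₁ = 4 − 0.05·24 = 2.8
θ₂ = 2.8 − 0.05·16.8 = 1.96
θ₃ = 1.96 − 0.05·11.76 = 1.372
θ₄ = 1.372 − 0.05·8.232 = 0.9604
θ₅ = 0.9604 − 0.05·5.7624 = 0.67228

0.67228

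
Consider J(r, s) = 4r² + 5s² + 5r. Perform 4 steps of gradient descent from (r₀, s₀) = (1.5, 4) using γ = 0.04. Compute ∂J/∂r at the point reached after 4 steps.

3.63483392

∇J = (8r + 5, 10s)
Step 1: at (1.5, 4), ∇J = (17, 40) → (1.5, 4) − 0.04·(17, 40) = (0.82, 2.4)
Step 2: at (0.82, 2.4), ∇J = (11.56, 24) → (0.82, 2.4) − 0.04·(11.56, 24) = (0.3576, 1.44)
Step 3: at (0.3576, 1.44), ∇J = (7.8608, 14.4) → (0.3576, 1.44) − 0.04·(7.8608, 14.4) = (0.043168, 0.864)
Step 4: at (0.043168, 0.864), ∇J = (5.345344, 8.64) → (0.043168, 0.864) − 0.04·(5.345344, 8.64) = (-0.17064576, 0.5184)
∂J/∂r at (-0.17064576, 0.5184) = 3.63483392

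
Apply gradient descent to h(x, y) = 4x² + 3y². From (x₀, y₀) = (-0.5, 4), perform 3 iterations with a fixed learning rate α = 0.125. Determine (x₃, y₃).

(0, 0.0625)

∇h = (8x, 6y)
Step 1: at (-0.5, 4), ∇h = (-4, 24) → (-0.5, 4) − 0.125·(-4, 24) = (0, 1)
Step 2: at (0, 1), ∇h = (0, 6) → (0, 1) − 0.125·(0, 6) = (0, 0.25)
Step 3: at (0, 0.25), ∇h = (0, 1.5) → (0, 0.25) − 0.125·(0, 1.5) = (0, 0.0625)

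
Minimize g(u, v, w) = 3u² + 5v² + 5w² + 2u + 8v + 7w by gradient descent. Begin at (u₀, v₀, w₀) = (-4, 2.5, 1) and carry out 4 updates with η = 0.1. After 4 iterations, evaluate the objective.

-5.95690048

∇g = (6u + 2, 10v + 8, 10w + 7)
Step 1: at (-4, 2.5, 1), ∇g = (-22, 33, 17) → (-4, 2.5, 1) − 0.1·(-22, 33, 17) = (-1.8, -0.8, -0.7)
Step 2: at (-1.8, -0.8, -0.7), ∇g = (-8.8, 0, 0) → (-1.8, -0.8, -0.7) − 0.1·(-8.8, 0, 0) = (-0.92, -0.8, -0.7)
Step 3: at (-0.92, -0.8, -0.7), ∇g = (-3.52, 0, 0) → (-0.92, -0.8, -0.7) − 0.1·(-3.52, 0, 0) = (-0.568, -0.8, -0.7)
Step 4: at (-0.568, -0.8, -0.7), ∇g = (-1.408, 0, 0) → (-0.568, -0.8, -0.7) − 0.1·(-1.408, 0, 0) = (-0.4272, -0.8, -0.7)
g(-0.4272, -0.8, -0.7) = -5.95690048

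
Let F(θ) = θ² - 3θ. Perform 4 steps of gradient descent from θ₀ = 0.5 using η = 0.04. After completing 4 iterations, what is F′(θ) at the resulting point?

-1.43278592

F′(θ) = 2θ - 3
Step 1: F′(0.5) = -2; θ₁ = 0.5 − 0.04·(-2) = 0.58
Step 2: F′(0.58) = -1.84; θ₂ = 0.58 − 0.04·(-1.84) = 0.6536
Step 3: F′(0.6536) = -1.6928; θ₃ = 0.6536 − 0.04·(-1.6928) = 0.721312
Step 4: F′(0.721312) = -1.557376; θ₄ = 0.721312 − 0.04·(-1.557376) = 0.78360704
F′(θ) at (0.78360704) = -1.43278592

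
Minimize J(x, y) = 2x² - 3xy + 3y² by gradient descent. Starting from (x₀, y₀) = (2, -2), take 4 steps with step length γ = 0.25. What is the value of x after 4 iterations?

∇J = (4x - 3y, -3x + 6y)
(x₁, y₁) = (2, -2) − 0.25·(14, -18) = (-1.5, 2.5)
(x₂, y₂) = (-1.5, 2.5) − 0.25·(-13.5, 19.5) = (1.875, -2.375)
(x₃, y₃) = (1.875, -2.375) − 0.25·(14.625, -19.875) = (-1.78125, 2.59375)
(x₄, y₄) = (-1.78125, 2.59375) − 0.25·(-14.90625, 20.90625) = (1.9453125, -2.6328125)
x = 1.9453125

1.9453125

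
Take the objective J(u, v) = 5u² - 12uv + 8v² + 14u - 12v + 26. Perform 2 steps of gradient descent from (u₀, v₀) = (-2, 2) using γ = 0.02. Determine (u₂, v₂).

∇J = (10u - 12v + 14, -12u + 16v - 12)
Step 1: at (-2, 2), ∇J = (-30, 44) → (-2, 2) − 0.02·(-30, 44) = (-1.4, 1.12)
Step 2: at (-1.4, 1.12), ∇J = (-13.44, 22.72) → (-1.4, 1.12) − 0.02·(-13.44, 22.72) = (-1.1312, 0.6656)

(-1.1312, 0.6656)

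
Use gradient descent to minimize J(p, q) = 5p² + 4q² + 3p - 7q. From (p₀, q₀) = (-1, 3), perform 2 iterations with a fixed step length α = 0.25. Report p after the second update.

∇J = (10p + 3, 8q - 7)
Step 1: at (-1, 3), ∇J = (-7, 17) → (-1, 3) − 0.25·(-7, 17) = (0.75, -1.25)
Step 2: at (0.75, -1.25), ∇J = (10.5, -17) → (0.75, -1.25) − 0.25·(10.5, -17) = (-1.875, 3)
p = -1.875

-1.875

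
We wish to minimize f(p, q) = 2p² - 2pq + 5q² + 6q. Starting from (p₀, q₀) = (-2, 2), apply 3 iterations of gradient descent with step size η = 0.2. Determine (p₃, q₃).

∇f = (4p - 2q, -2p + 10q + 6)
Step 1: at (-2, 2), ∇f = (-12, 30) → (-2, 2) − 0.2·(-12, 30) = (0.4, -4)
Step 2: at (0.4, -4), ∇f = (9.6, -34.8) → (0.4, -4) − 0.2·(9.6, -34.8) = (-1.52, 2.96)
Step 3: at (-1.52, 2.96), ∇f = (-12, 38.64) → (-1.52, 2.96) − 0.2·(-12, 38.64) = (0.88, -4.768)

(0.88, -4.768)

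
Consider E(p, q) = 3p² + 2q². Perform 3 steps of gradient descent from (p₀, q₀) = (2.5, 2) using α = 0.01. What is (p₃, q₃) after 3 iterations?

∇E = (6p, 4q)
(p₁, q₁) = (2.5, 2) − 0.01·(15, 8) = (2.35, 1.92)
(p₂, q₂) = (2.35, 1.92) − 0.01·(14.1, 7.68) = (2.209, 1.8432)
(p₃, q₃) = (2.209, 1.8432) − 0.01·(13.254, 7.3728) = (2.07646, 1.769472)

(2.07646, 1.769472)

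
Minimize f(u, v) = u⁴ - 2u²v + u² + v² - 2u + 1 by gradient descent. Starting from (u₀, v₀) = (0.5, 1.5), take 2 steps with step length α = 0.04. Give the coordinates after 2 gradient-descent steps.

∇f = (4u³ - 4uv + 2u - 2, -2u² + 2v)
(u₁, v₁) = (0.5, 1.5) − 0.04·(-3.5, 2.5) = (0.64, 1.4)
(u₂, v₂) = (0.64, 1.4) − 0.04·(-3.255424, 1.9808) = (0.77021696, 1.320768)

(0.77021696, 1.320768)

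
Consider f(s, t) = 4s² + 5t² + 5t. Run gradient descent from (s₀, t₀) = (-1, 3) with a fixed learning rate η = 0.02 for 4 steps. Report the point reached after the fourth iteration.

(-0.49787136, 0.9336)

∇f = (8s, 10t + 5)
Step 1: at (-1, 3), ∇f = (-8, 35) → (-1, 3) − 0.02·(-8, 35) = (-0.84, 2.3)
Step 2: at (-0.84, 2.3), ∇f = (-6.72, 28) → (-0.84, 2.3) − 0.02·(-6.72, 28) = (-0.7056, 1.74)
Step 3: at (-0.7056, 1.74), ∇f = (-5.6448, 22.4) → (-0.7056, 1.74) − 0.02·(-5.6448, 22.4) = (-0.592704, 1.292)
Step 4: at (-0.592704, 1.292), ∇f = (-4.741632, 17.92) → (-0.592704, 1.292) − 0.02·(-4.741632, 17.92) = (-0.49787136, 0.9336)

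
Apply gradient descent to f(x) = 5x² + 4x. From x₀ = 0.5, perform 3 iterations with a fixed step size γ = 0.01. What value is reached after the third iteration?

0.2561

f′(x) = 10x + 4
Step 1: f′(0.5) = 9; x₁ = 0.5 − 0.01·9 = 0.41
Step 2: f′(0.41) = 8.1; x₂ = 0.41 − 0.01·8.1 = 0.329
Step 3: f′(0.329) = 7.29; x₃ = 0.329 − 0.01·7.29 = 0.2561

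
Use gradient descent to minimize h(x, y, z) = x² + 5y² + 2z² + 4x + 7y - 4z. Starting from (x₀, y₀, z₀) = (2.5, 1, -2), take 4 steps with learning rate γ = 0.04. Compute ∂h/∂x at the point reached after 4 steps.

6.44753664

∇h = (2x + 4, 10y + 7, 4z - 4)
(x₁, y₁, z₁) = (2.5, 1, -2) − 0.04·(9, 17, -12) = (2.14, 0.32, -1.52)
(x₂, y₂, z₂) = (2.14, 0.32, -1.52) − 0.04·(8.28, 10.2, -10.08) = (1.8088, -0.088, -1.1168)
(x₃, y₃, z₃) = (1.8088, -0.088, -1.1168) − 0.04·(7.6176, 6.12, -8.4672) = (1.504096, -0.3328, -0.778112)
(x₄, y₄, z₄) = (1.504096, -0.3328, -0.778112) − 0.04·(7.008192, 3.672, -7.112448) = (1.22376832, -0.47968, -0.49361408)
∂h/∂x at (1.22376832, -0.47968, -0.49361408) = 6.44753664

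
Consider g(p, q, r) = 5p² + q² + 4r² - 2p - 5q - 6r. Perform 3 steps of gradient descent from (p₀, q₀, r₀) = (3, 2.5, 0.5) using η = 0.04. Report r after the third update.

∇g = (10p - 2, 2q - 5, 8r - 6)
(p₁, q₁, r₁) = (3, 2.5, 0.5) − 0.04·(28, 0, -2) = (1.88, 2.5, 0.58)
(p₂, q₂, r₂) = (1.88, 2.5, 0.58) − 0.04·(16.8, 0, -1.36) = (1.208, 2.5, 0.6344)
(p₃, q₃, r₃) = (1.208, 2.5, 0.6344) − 0.04·(10.08, 0, -0.9248) = (0.8048, 2.5, 0.671392)
r = 0.671392

0.671392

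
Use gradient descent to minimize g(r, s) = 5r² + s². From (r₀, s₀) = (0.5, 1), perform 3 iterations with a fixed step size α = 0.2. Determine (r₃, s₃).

(-0.5, 0.216)

∇g = (10r, 2s)
(r₁, s₁) = (0.5, 1) − 0.2·(5, 2) = (-0.5, 0.6)
(r₂, s₂) = (-0.5, 0.6) − 0.2·(-5, 1.2) = (0.5, 0.36)
(r₃, s₃) = (0.5, 0.36) − 0.2·(5, 0.72) = (-0.5, 0.216)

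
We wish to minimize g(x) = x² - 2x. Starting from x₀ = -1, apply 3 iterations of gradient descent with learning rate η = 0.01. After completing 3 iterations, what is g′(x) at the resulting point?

-3.764768

g′(x) = 2x - 2
x₁ = -1 − 0.01·(-4) = -0.96
x₂ = -0.96 − 0.01·(-3.92) = -0.9208
x₃ = -0.9208 − 0.01·(-3.8416) = -0.882384
g′(x) at (-0.882384) = -3.764768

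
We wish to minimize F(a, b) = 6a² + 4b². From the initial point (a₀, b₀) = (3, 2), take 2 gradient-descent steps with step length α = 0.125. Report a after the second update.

∇F = (12a, 8b)
Step 1: at (3, 2), ∇F = (36, 16) → (3, 2) − 0.125·(36, 16) = (-1.5, 0)
Step 2: at (-1.5, 0), ∇F = (-18, 0) → (-1.5, 0) − 0.125·(-18, 0) = (0.75, 0)
a = 0.75

0.75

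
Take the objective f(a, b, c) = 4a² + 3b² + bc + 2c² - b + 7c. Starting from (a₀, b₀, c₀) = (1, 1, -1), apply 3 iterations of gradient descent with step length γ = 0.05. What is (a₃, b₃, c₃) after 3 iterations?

(0.216, 0.5865, -1.4635)

∇f = (8a, 6b + c - 1, b + 4c + 7)
Step 1: at (1, 1, -1), ∇f = (8, 4, 4) → (1, 1, -1) − 0.05·(8, 4, 4) = (0.6, 0.8, -1.2)
Step 2: at (0.6, 0.8, -1.2), ∇f = (4.8, 2.6, 3) → (0.6, 0.8, -1.2) − 0.05·(4.8, 2.6, 3) = (0.36, 0.67, -1.35)
Step 3: at (0.36, 0.67, -1.35), ∇f = (2.88, 1.67, 2.27) → (0.36, 0.67, -1.35) − 0.05·(2.88, 1.67, 2.27) = (0.216, 0.5865, -1.4635)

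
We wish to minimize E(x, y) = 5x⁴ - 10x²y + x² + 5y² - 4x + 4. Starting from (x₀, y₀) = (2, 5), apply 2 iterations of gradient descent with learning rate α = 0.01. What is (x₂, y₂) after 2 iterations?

(1.9792, 4.986)

∇E = (20x³ - 20xy + 2x - 4, -10x² + 10y)
(x₁, y₁) = (2, 5) − 0.01·(-40, 10) = (2.4, 4.9)
(x₂, y₂) = (2.4, 4.9) − 0.01·(42.08, -8.6) = (1.9792, 4.986)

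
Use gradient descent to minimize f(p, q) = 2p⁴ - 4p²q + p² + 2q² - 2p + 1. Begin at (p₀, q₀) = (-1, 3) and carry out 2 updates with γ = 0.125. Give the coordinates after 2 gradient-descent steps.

∇f = (8p³ - 8pq + 2p - 2, -4p² + 4q)
(p₁, q₁) = (-1, 3) − 0.125·(12, 8) = (-2.5, 2)
(p₂, q₂) = (-2.5, 2) − 0.125·(-92, -17) = (9, 4.125)

(9, 4.125)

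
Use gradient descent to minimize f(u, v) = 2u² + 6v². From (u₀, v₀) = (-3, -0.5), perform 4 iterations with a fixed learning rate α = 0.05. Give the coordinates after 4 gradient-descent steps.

(-1.2288, -0.0128)

∇f = (4u, 12v)
Step 1: at (-3, -0.5), ∇f = (-12, -6) → (-3, -0.5) − 0.05·(-12, -6) = (-2.4, -0.2)
Step 2: at (-2.4, -0.2), ∇f = (-9.6, -2.4) → (-2.4, -0.2) − 0.05·(-9.6, -2.4) = (-1.92, -0.08)
Step 3: at (-1.92, -0.08), ∇f = (-7.68, -0.96) → (-1.92, -0.08) − 0.05·(-7.68, -0.96) = (-1.536, -0.032)
Step 4: at (-1.536, -0.032), ∇f = (-6.144, -0.384) → (-1.536, -0.032) − 0.05·(-6.144, -0.384) = (-1.2288, -0.0128)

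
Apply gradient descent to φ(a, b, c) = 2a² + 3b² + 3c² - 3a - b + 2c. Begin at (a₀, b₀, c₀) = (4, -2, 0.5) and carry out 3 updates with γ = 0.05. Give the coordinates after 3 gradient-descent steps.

(2.414, -0.5765, -0.0475)

∇φ = (4a - 3, 6b - 1, 6c + 2)
Step 1: at (4, -2, 0.5), ∇φ = (13, -13, 5) → (4, -2, 0.5) − 0.05·(13, -13, 5) = (3.35, -1.35, 0.25)
Step 2: at (3.35, -1.35, 0.25), ∇φ = (10.4, -9.1, 3.5) → (3.35, -1.35, 0.25) − 0.05·(10.4, -9.1, 3.5) = (2.83, -0.895, 0.075)
Step 3: at (2.83, -0.895, 0.075), ∇φ = (8.32, -6.37, 2.45) → (2.83, -0.895, 0.075) − 0.05·(8.32, -6.37, 2.45) = (2.414, -0.5765, -0.0475)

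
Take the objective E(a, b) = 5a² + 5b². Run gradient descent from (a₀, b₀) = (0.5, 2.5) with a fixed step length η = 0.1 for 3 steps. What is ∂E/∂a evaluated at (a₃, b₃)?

0

∇E = (10a, 10b)
(a₁, b₁) = (0.5, 2.5) − 0.1·(5, 25) = (0, 0)
(a₂, b₂) = (0, 0) − 0.1·(0, 0) = (0, 0)
(a₃, b₃) = (0, 0) − 0.1·(0, 0) = (0, 0)
∂E/∂a at (0, 0) = 0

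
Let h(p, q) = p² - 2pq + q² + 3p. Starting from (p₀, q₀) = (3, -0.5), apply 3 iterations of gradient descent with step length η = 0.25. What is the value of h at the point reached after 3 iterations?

∇h = (2p - 2q + 3, -2p + 2q)
(p₁, q₁) = (3, -0.5) − 0.25·(10, -7) = (0.5, 1.25)
(p₂, q₂) = (0.5, 1.25) − 0.25·(1.5, 1.5) = (0.125, 0.875)
(p₃, q₃) = (0.125, 0.875) − 0.25·(1.5, 1.5) = (-0.25, 0.5)
h(-0.25, 0.5) = -0.1875

-0.1875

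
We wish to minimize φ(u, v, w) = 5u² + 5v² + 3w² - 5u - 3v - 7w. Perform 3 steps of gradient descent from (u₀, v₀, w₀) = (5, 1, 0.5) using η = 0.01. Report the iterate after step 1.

∇φ = (10u - 5, 10v - 3, 6w - 7)
(u₁, v₁, w₁) = (5, 1, 0.5) − 0.01·(45, 7, -4) = (4.55, 0.93, 0.54)

(4.55, 0.93, 0.54)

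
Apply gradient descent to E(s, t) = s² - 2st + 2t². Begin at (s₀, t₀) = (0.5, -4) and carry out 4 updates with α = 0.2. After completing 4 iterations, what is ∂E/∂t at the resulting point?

-0.3472

∇E = (2s - 2t, -2s + 4t)
Step 1: at (0.5, -4), ∇E = (9, -17) → (0.5, -4) − 0.2·(9, -17) = (-1.3, -0.6)
Step 2: at (-1.3, -0.6), ∇E = (-1.4, 0.2) → (-1.3, -0.6) − 0.2·(-1.4, 0.2) = (-1.02, -0.64)
Step 3: at (-1.02, -0.64), ∇E = (-0.76, -0.52) → (-1.02, -0.64) − 0.2·(-0.76, -0.52) = (-0.868, -0.536)
Step 4: at (-0.868, -0.536), ∇E = (-0.664, -0.408) → (-0.868, -0.536) − 0.2·(-0.664, -0.408) = (-0.7352, -0.4544)
∂E/∂t at (-0.7352, -0.4544) = -0.3472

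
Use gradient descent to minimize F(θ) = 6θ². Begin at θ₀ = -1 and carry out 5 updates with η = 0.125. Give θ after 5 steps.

0.03125

F′(θ) = 12θ
θ₁ = -1 − 0.125·(-12) = 0.5
θ₂ = 0.5 − 0.125·6 = -0.25
θ₃ = -0.25 − 0.125·(-3) = 0.125
θ₄ = 0.125 − 0.125·1.5 = -0.0625
θ₅ = -0.0625 − 0.125·(-0.75) = 0.03125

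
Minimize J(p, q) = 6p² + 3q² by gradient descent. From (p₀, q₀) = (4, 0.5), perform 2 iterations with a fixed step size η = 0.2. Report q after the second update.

∇J = (12p, 6q)
(p₁, q₁) = (4, 0.5) − 0.2·(48, 3) = (-5.6, -0.1)
(p₂, q₂) = (-5.6, -0.1) − 0.2·(-67.2, -0.6) = (7.84, 0.02)
q = 0.02

0.02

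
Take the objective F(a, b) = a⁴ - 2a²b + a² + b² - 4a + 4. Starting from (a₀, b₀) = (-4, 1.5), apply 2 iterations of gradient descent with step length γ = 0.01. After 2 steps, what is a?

-1.44863936

∇F = (4a³ - 4ab + 2a - 4, -2a² + 2b)
Step 1: at (-4, 1.5), ∇F = (-244, -29) → (-4, 1.5) − 0.01·(-244, -29) = (-1.56, 1.79)
Step 2: at (-1.56, 1.79), ∇F = (-11.136064, -1.2872) → (-1.56, 1.79) − 0.01·(-11.136064, -1.2872) = (-1.44863936, 1.802872)
a = -1.44863936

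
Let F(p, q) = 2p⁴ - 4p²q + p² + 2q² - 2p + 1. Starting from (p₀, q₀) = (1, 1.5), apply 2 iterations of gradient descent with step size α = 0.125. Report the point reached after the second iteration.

∇F = (8p³ - 8pq + 2p - 2, -4p² + 4q)
(p₁, q₁) = (1, 1.5) − 0.125·(-4, 2) = (1.5, 1.25)
(p₂, q₂) = (1.5, 1.25) − 0.125·(13, -4) = (-0.125, 1.75)

(-0.125, 1.75)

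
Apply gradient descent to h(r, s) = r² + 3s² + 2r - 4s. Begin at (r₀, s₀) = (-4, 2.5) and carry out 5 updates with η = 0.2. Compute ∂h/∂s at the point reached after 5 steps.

∇h = (2r + 2, 6s - 4)
(r₁, s₁) = (-4, 2.5) − 0.2·(-6, 11) = (-2.8, 0.3)
(r₂, s₂) = (-2.8, 0.3) − 0.2·(-3.6, -2.2) = (-2.08, 0.74)
(r₃, s₃) = (-2.08, 0.74) − 0.2·(-2.16, 0.44) = (-1.648, 0.652)
(r₄, s₄) = (-1.648, 0.652) − 0.2·(-1.296, -0.088) = (-1.3888, 0.6696)
(r₅, s₅) = (-1.3888, 0.6696) − 0.2·(-0.7776, 0.0176) = (-1.23328, 0.66608)
∂h/∂s at (-1.23328, 0.66608) = -0.00352

-0.00352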